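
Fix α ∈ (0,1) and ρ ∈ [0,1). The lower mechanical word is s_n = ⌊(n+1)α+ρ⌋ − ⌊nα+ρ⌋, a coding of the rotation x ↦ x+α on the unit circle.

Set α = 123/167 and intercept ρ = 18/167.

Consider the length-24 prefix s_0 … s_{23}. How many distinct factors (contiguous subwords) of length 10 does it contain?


11

t_n = ⌊(n·123+18)/167⌋ for n = 0 … 24:
  n=0…9: ⌊18/167⌋=0 ⌊141/167⌋=0 ⌊264/167⌋=1 ⌊387/167⌋=2 ⌊510/167⌋=3 ⌊633/167⌋=3 ⌊756/167⌋=4 ⌊879/167⌋=5 ⌊1002/167⌋=6 ⌊1125/167⌋=6
  n=10…19: ⌊1248/167⌋=7 ⌊1371/167⌋=8 ⌊1494/167⌋=8 ⌊1617/167⌋=9 ⌊1740/167⌋=10 ⌊1863/167⌋=11 ⌊1986/167⌋=11 ⌊2109/167⌋=12 ⌊2232/167⌋=13 ⌊2355/167⌋=14
  n=20…24: ⌊2478/167⌋=14 ⌊2601/167⌋=15 ⌊2724/167⌋=16 ⌊2847/167⌋=17 ⌊2970/167⌋=17
s_n = t_(n+1) − t_n for n = 0 … 23 gives
prefix = 011101110110111011101110
slide a length-10 window over [0..9] … [14..23] (15 windows); first occurrence of each distinct factor:
  [  0..  9] 0111011101
  [  1.. 10] 1110111011
  [  2.. 11] 1101110110
  [  3.. 12] 1011101101
  [  4.. 13] 0111011011
  [  5.. 14] 1110110111
  [  6.. 15] 1101101110
  [  7.. 16] 1011011101
  [  8.. 17] 0110111011
  [  9.. 18] 1101110111
  [ 10.. 19] 1011101110
  (the other 4 windows repeat one of these)
distinct factors: {0110111011, 0111011011, 0111011101, 1011011101, 1011101101, 1011101110, 1101101110, 1101110110, 1101110111, 1110110111, 1110111011}
count = 11  (Sturmian bound for length 10 is 11)


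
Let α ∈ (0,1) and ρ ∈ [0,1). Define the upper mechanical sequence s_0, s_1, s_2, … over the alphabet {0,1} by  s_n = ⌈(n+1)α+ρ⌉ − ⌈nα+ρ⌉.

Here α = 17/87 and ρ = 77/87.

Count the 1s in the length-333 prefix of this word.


#1s = Σ_{n=0}^{332} s_n = Σ_{n=0}^{332} (⌈(n+1)α+ρ⌉ − ⌈nα+ρ⌉)
the sum telescopes: every ⌈nα+ρ⌉ with 0 < n < 333 appears once with + and once with −, leaving ⌈333α+ρ⌉ − ⌈0·α+ρ⌉
333α + ρ = (333·17 + 77) / 87 = 5738/87
ρ = 77/87
⌈5738/87⌉ = 66,  ⌈77/87⌉ = 1
#1s = 66 − 1 = 65

65


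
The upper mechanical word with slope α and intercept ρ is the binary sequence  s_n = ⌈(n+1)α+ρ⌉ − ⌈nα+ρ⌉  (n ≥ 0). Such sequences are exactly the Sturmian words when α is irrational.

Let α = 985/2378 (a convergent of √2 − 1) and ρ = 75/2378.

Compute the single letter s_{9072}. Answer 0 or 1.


1

(n+1)α + ρ = (9073·985 + 75) / 2378 = 8936980/2378
nα + ρ     = (9072·985 + 75) / 2378 = 8935995/2378
⌈8936980/2378⌉ = 3759,  ⌈8935995/2378⌉ = 3758
s_{9072} = 3759 − 3758 = 1


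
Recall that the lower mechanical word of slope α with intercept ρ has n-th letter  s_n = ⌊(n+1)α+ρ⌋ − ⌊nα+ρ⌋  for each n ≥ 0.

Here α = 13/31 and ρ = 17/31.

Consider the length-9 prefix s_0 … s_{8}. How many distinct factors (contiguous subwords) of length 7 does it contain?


t_n = ⌊(n·13+17)/31⌋ for n = 0 … 9:
  n=0…9: ⌊17/31⌋=0 ⌊30/31⌋=0 ⌊43/31⌋=1 ⌊56/31⌋=1 ⌊69/31⌋=2 ⌊82/31⌋=2 ⌊95/31⌋=3 ⌊108/31⌋=3 ⌊121/31⌋=3 ⌊134/31⌋=4
s_n = t_(n+1) − t_n for n = 0 … 8 gives
prefix = 010101001
slide a length-7 window over [0..6] … [2..8] (3 windows); first occurrence of each distinct factor:
  [  0..  6] 0101010
  [  1..  7] 1010100
  [  2..  8] 0101001
distinct factors: {0101001, 0101010, 1010100}
count = 3  (Sturmian bound for length 7 is 8)

3


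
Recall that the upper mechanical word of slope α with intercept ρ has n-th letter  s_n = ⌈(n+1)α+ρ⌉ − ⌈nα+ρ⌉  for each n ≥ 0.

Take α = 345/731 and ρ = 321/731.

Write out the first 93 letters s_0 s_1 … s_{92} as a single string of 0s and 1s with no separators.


n=0: ⌈(1·345+321)/731⌉ − ⌈(0·345+321)/731⌉ = ⌈666/731⌉ − ⌈321/731⌉ = 1 − 1 = 0
n=1: ⌈(2·345+321)/731⌉ − ⌈(1·345+321)/731⌉ = ⌈1011/731⌉ − ⌈666/731⌉ = 2 − 1 = 1
n=2: ⌈(3·345+321)/731⌉ − ⌈(2·345+321)/731⌉ = ⌈1356/731⌉ − ⌈1011/731⌉ = 2 − 2 = 0
n=3: ⌈(4·345+321)/731⌉ − ⌈(3·345+321)/731⌉ = ⌈1701/731⌉ − ⌈1356/731⌉ = 3 − 2 = 1
n=4: ⌈(5·345+321)/731⌉ − ⌈(4·345+321)/731⌉ = ⌈2046/731⌉ − ⌈1701/731⌉ = 3 − 3 = 0
n=5: ⌈(6·345+321)/731⌉ − ⌈(5·345+321)/731⌉ = ⌈2391/731⌉ − ⌈2046/731⌉ = 4 − 3 = 1
n=6: ⌈(7·345+321)/731⌉ − ⌈(6·345+321)/731⌉ = ⌈2736/731⌉ − ⌈2391/731⌉ = 4 − 4 = 0
n=7: ⌈(8·345+321)/731⌉ − ⌈(7·345+321)/731⌉ = ⌈3081/731⌉ − ⌈2736/731⌉ = 5 − 4 = 1
n=8: ⌈(9·345+321)/731⌉ − ⌈(8·345+321)/731⌉ = ⌈3426/731⌉ − ⌈3081/731⌉ = 5 − 5 = 0
n=9: ⌈(10·345+321)/731⌉ − ⌈(9·345+321)/731⌉ = ⌈3771/731⌉ − ⌈3426/731⌉ = 6 − 5 = 1
n=10: ⌈(11·345+321)/731⌉ − ⌈(10·345+321)/731⌉ = ⌈4116/731⌉ − ⌈3771/731⌉ = 6 − 6 = 0
n=11: ⌈(12·345+321)/731⌉ − ⌈(11·345+321)/731⌉ = ⌈4461/731⌉ − ⌈4116/731⌉ = 7 − 6 = 1
n=12: ⌈(13·345+321)/731⌉ − ⌈(12·345+321)/731⌉ = ⌈4806/731⌉ − ⌈4461/731⌉ = 7 − 7 = 0
n=13: ⌈(14·345+321)/731⌉ − ⌈(13·345+321)/731⌉ = ⌈5151/731⌉ − ⌈4806/731⌉ = 8 − 7 = 1
n=14: ⌈(15·345+321)/731⌉ − ⌈(14·345+321)/731⌉ = ⌈5496/731⌉ − ⌈5151/731⌉ = 8 − 8 = 0
n=15: ⌈(16·345+321)/731⌉ − ⌈(15·345+321)/731⌉ = ⌈5841/731⌉ − ⌈5496/731⌉ = 8 − 8 = 0
n=16: ⌈(17·345+321)/731⌉ − ⌈(16·345+321)/731⌉ = ⌈6186/731⌉ − ⌈5841/731⌉ = 9 − 8 = 1
n=17: ⌈(18·345+321)/731⌉ − ⌈(17·345+321)/731⌉ = ⌈6531/731⌉ − ⌈6186/731⌉ = 9 − 9 = 0
n=18: ⌈(19·345+321)/731⌉ − ⌈(18·345+321)/731⌉ = ⌈6876/731⌉ − ⌈6531/731⌉ = 10 − 9 = 1
n=19: ⌈(20·345+321)/731⌉ − ⌈(19·345+321)/731⌉ = ⌈7221/731⌉ − ⌈6876/731⌉ = 10 − 10 = 0
n=20: ⌈(21·345+321)/731⌉ − ⌈(20·345+321)/731⌉ = ⌈7566/731⌉ − ⌈7221/731⌉ = 11 − 10 = 1
n=21: ⌈(22·345+321)/731⌉ − ⌈(21·345+321)/731⌉ = ⌈7911/731⌉ − ⌈7566/731⌉ = 11 − 11 = 0
n=22: ⌈(23·345+321)/731⌉ − ⌈(22·345+321)/731⌉ = ⌈8256/731⌉ − ⌈7911/731⌉ = 12 − 11 = 1
n=23: ⌈(24·345+321)/731⌉ − ⌈(23·345+321)/731⌉ = ⌈8601/731⌉ − ⌈8256/731⌉ = 12 − 12 = 0
n=24: ⌈(25·345+321)/731⌉ − ⌈(24·345+321)/731⌉ = ⌈8946/731⌉ − ⌈8601/731⌉ = 13 − 12 = 1
n=25: ⌈(26·345+321)/731⌉ − ⌈(25·345+321)/731⌉ = ⌈9291/731⌉ − ⌈8946/731⌉ = 13 − 13 = 0
n=26: ⌈(27·345+321)/731⌉ − ⌈(26·345+321)/731⌉ = ⌈9636/731⌉ − ⌈9291/731⌉ = 14 − 13 = 1
n=27: ⌈(28·345+321)/731⌉ − ⌈(27·345+321)/731⌉ = ⌈9981/731⌉ − ⌈9636/731⌉ = 14 − 14 = 0
n=28: ⌈(29·345+321)/731⌉ − ⌈(28·345+321)/731⌉ = ⌈10326/731⌉ − ⌈9981/731⌉ = 15 − 14 = 1
n=29: ⌈(30·345+321)/731⌉ − ⌈(29·345+321)/731⌉ = ⌈10671/731⌉ − ⌈10326/731⌉ = 15 − 15 = 0
n=30: ⌈(31·345+321)/731⌉ − ⌈(30·345+321)/731⌉ = ⌈11016/731⌉ − ⌈10671/731⌉ = 16 − 15 = 1
n=31: ⌈(32·345+321)/731⌉ − ⌈(31·345+321)/731⌉ = ⌈11361/731⌉ − ⌈11016/731⌉ = 16 − 16 = 0
n=32: ⌈(33·345+321)/731⌉ − ⌈(32·345+321)/731⌉ = ⌈11706/731⌉ − ⌈11361/731⌉ = 17 − 16 = 1
n=33: ⌈(34·345+321)/731⌉ − ⌈(33·345+321)/731⌉ = ⌈12051/731⌉ − ⌈11706/731⌉ = 17 − 17 = 0
n=34: ⌈(35·345+321)/731⌉ − ⌈(34·345+321)/731⌉ = ⌈12396/731⌉ − ⌈12051/731⌉ = 17 − 17 = 0
n=35: ⌈(36·345+321)/731⌉ − ⌈(35·345+321)/731⌉ = ⌈12741/731⌉ − ⌈12396/731⌉ = 18 − 17 = 1
n=36: ⌈(37·345+321)/731⌉ − ⌈(36·345+321)/731⌉ = ⌈13086/731⌉ − ⌈12741/731⌉ = 18 − 18 = 0
n=37: ⌈(38·345+321)/731⌉ − ⌈(37·345+321)/731⌉ = ⌈13431/731⌉ − ⌈13086/731⌉ = 19 − 18 = 1
n=38: ⌈(39·345+321)/731⌉ − ⌈(38·345+321)/731⌉ = ⌈13776/731⌉ − ⌈13431/731⌉ = 19 − 19 = 0
n=39: ⌈(40·345+321)/731⌉ − ⌈(39·345+321)/731⌉ = ⌈14121/731⌉ − ⌈13776/731⌉ = 20 − 19 = 1
n=40: ⌈(41·345+321)/731⌉ − ⌈(40·345+321)/731⌉ = ⌈14466/731⌉ − ⌈14121/731⌉ = 20 − 20 = 0
n=41: ⌈(42·345+321)/731⌉ − ⌈(41·345+321)/731⌉ = ⌈14811/731⌉ − ⌈14466/731⌉ = 21 − 20 = 1
n=42: ⌈(43·345+321)/731⌉ − ⌈(42·345+321)/731⌉ = ⌈15156/731⌉ − ⌈14811/731⌉ = 21 − 21 = 0
n=43: ⌈(44·345+321)/731⌉ − ⌈(43·345+321)/731⌉ = ⌈15501/731⌉ − ⌈15156/731⌉ = 22 − 21 = 1
n=44: ⌈(45·345+321)/731⌉ − ⌈(44·345+321)/731⌉ = ⌈15846/731⌉ − ⌈15501/731⌉ = 22 − 22 = 0
n=45: ⌈(46·345+321)/731⌉ − ⌈(45·345+321)/731⌉ = ⌈16191/731⌉ − ⌈15846/731⌉ = 23 − 22 = 1
n=46: ⌈(47·345+321)/731⌉ − ⌈(46·345+321)/731⌉ = ⌈16536/731⌉ − ⌈16191/731⌉ = 23 − 23 = 0
n=47: ⌈(48·345+321)/731⌉ − ⌈(47·345+321)/731⌉ = ⌈16881/731⌉ − ⌈16536/731⌉ = 24 − 23 = 1
n=48: ⌈(49·345+321)/731⌉ − ⌈(48·345+321)/731⌉ = ⌈17226/731⌉ − ⌈16881/731⌉ = 24 − 24 = 0
n=49: ⌈(50·345+321)/731⌉ − ⌈(49·345+321)/731⌉ = ⌈17571/731⌉ − ⌈17226/731⌉ = 25 − 24 = 1
n=50: ⌈(51·345+321)/731⌉ − ⌈(50·345+321)/731⌉ = ⌈17916/731⌉ − ⌈17571/731⌉ = 25 − 25 = 0
n=51: ⌈(52·345+321)/731⌉ − ⌈(51·345+321)/731⌉ = ⌈18261/731⌉ − ⌈17916/731⌉ = 25 − 25 = 0
n=52: ⌈(53·345+321)/731⌉ − ⌈(52·345+321)/731⌉ = ⌈18606/731⌉ − ⌈18261/731⌉ = 26 − 25 = 1
n=53: ⌈(54·345+321)/731⌉ − ⌈(53·345+321)/731⌉ = ⌈18951/731⌉ − ⌈18606/731⌉ = 26 − 26 = 0
n=54: ⌈(55·345+321)/731⌉ − ⌈(54·345+321)/731⌉ = ⌈19296/731⌉ − ⌈18951/731⌉ = 27 − 26 = 1
n=55: ⌈(56·345+321)/731⌉ − ⌈(55·345+321)/731⌉ = ⌈19641/731⌉ − ⌈19296/731⌉ = 27 − 27 = 0
n=56: ⌈(57·345+321)/731⌉ − ⌈(56·345+321)/731⌉ = ⌈19986/731⌉ − ⌈19641/731⌉ = 28 − 27 = 1
n=57: ⌈(58·345+321)/731⌉ − ⌈(57·345+321)/731⌉ = ⌈20331/731⌉ − ⌈19986/731⌉ = 28 − 28 = 0
n=58: ⌈(59·345+321)/731⌉ − ⌈(58·345+321)/731⌉ = ⌈20676/731⌉ − ⌈20331/731⌉ = 29 − 28 = 1
n=59: ⌈(60·345+321)/731⌉ − ⌈(59·345+321)/731⌉ = ⌈21021/731⌉ − ⌈20676/731⌉ = 29 − 29 = 0
n=60: ⌈(61·345+321)/731⌉ − ⌈(60·345+321)/731⌉ = ⌈21366/731⌉ − ⌈21021/731⌉ = 30 − 29 = 1
n=61: ⌈(62·345+321)/731⌉ − ⌈(61·345+321)/731⌉ = ⌈21711/731⌉ − ⌈21366/731⌉ = 30 − 30 = 0
n=62: ⌈(63·345+321)/731⌉ − ⌈(62·345+321)/731⌉ = ⌈22056/731⌉ − ⌈21711/731⌉ = 31 − 30 = 1
n=63: ⌈(64·345+321)/731⌉ − ⌈(63·345+321)/731⌉ = ⌈22401/731⌉ − ⌈22056/731⌉ = 31 − 31 = 0
n=64: ⌈(65·345+321)/731⌉ − ⌈(64·345+321)/731⌉ = ⌈22746/731⌉ − ⌈22401/731⌉ = 32 − 31 = 1
n=65: ⌈(66·345+321)/731⌉ − ⌈(65·345+321)/731⌉ = ⌈23091/731⌉ − ⌈22746/731⌉ = 32 − 32 = 0
n=66: ⌈(67·345+321)/731⌉ − ⌈(66·345+321)/731⌉ = ⌈23436/731⌉ − ⌈23091/731⌉ = 33 − 32 = 1
n=67: ⌈(68·345+321)/731⌉ − ⌈(67·345+321)/731⌉ = ⌈23781/731⌉ − ⌈23436/731⌉ = 33 − 33 = 0
n=68: ⌈(69·345+321)/731⌉ − ⌈(68·345+321)/731⌉ = ⌈24126/731⌉ − ⌈23781/731⌉ = 34 − 33 = 1
n=69: ⌈(70·345+321)/731⌉ − ⌈(69·345+321)/731⌉ = ⌈24471/731⌉ − ⌈24126/731⌉ = 34 − 34 = 0
n=70: ⌈(71·345+321)/731⌉ − ⌈(70·345+321)/731⌉ = ⌈24816/731⌉ − ⌈24471/731⌉ = 34 − 34 = 0
n=71: ⌈(72·345+321)/731⌉ − ⌈(71·345+321)/731⌉ = ⌈25161/731⌉ − ⌈24816/731⌉ = 35 − 34 = 1
n=72: ⌈(73·345+321)/731⌉ − ⌈(72·345+321)/731⌉ = ⌈25506/731⌉ − ⌈25161/731⌉ = 35 − 35 = 0
n=73: ⌈(74·345+321)/731⌉ − ⌈(73·345+321)/731⌉ = ⌈25851/731⌉ − ⌈25506/731⌉ = 36 − 35 = 1
n=74: ⌈(75·345+321)/731⌉ − ⌈(74·345+321)/731⌉ = ⌈26196/731⌉ − ⌈25851/731⌉ = 36 − 36 = 0
n=75: ⌈(76·345+321)/731⌉ − ⌈(75·345+321)/731⌉ = ⌈26541/731⌉ − ⌈26196/731⌉ = 37 − 36 = 1
n=76: ⌈(77·345+321)/731⌉ − ⌈(76·345+321)/731⌉ = ⌈26886/731⌉ − ⌈26541/731⌉ = 37 − 37 = 0
n=77: ⌈(78·345+321)/731⌉ − ⌈(77·345+321)/731⌉ = ⌈27231/731⌉ − ⌈26886/731⌉ = 38 − 37 = 1
n=78: ⌈(79·345+321)/731⌉ − ⌈(78·345+321)/731⌉ = ⌈27576/731⌉ − ⌈27231/731⌉ = 38 − 38 = 0
n=79: ⌈(80·345+321)/731⌉ − ⌈(79·345+321)/731⌉ = ⌈27921/731⌉ − ⌈27576/731⌉ = 39 − 38 = 1
n=80: ⌈(81·345+321)/731⌉ − ⌈(80·345+321)/731⌉ = ⌈28266/731⌉ − ⌈27921/731⌉ = 39 − 39 = 0
n=81: ⌈(82·345+321)/731⌉ − ⌈(81·345+321)/731⌉ = ⌈28611/731⌉ − ⌈28266/731⌉ = 40 − 39 = 1
n=82: ⌈(83·345+321)/731⌉ − ⌈(82·345+321)/731⌉ = ⌈28956/731⌉ − ⌈28611/731⌉ = 40 − 40 = 0
n=83: ⌈(84·345+321)/731⌉ − ⌈(83·345+321)/731⌉ = ⌈29301/731⌉ − ⌈28956/731⌉ = 41 − 40 = 1
n=84: ⌈(85·345+321)/731⌉ − ⌈(84·345+321)/731⌉ = ⌈29646/731⌉ − ⌈29301/731⌉ = 41 − 41 = 0
n=85: ⌈(86·345+321)/731⌉ − ⌈(85·345+321)/731⌉ = ⌈29991/731⌉ − ⌈29646/731⌉ = 42 − 41 = 1
n=86: ⌈(87·345+321)/731⌉ − ⌈(86·345+321)/731⌉ = ⌈30336/731⌉ − ⌈29991/731⌉ = 42 − 42 = 0
n=87: ⌈(88·345+321)/731⌉ − ⌈(87·345+321)/731⌉ = ⌈30681/731⌉ − ⌈30336/731⌉ = 42 − 42 = 0
n=88: ⌈(89·345+321)/731⌉ − ⌈(88·345+321)/731⌉ = ⌈31026/731⌉ − ⌈30681/731⌉ = 43 − 42 = 1
n=89: ⌈(90·345+321)/731⌉ − ⌈(89·345+321)/731⌉ = ⌈31371/731⌉ − ⌈31026/731⌉ = 43 − 43 = 0
n=90: ⌈(91·345+321)/731⌉ − ⌈(90·345+321)/731⌉ = ⌈31716/731⌉ − ⌈31371/731⌉ = 44 − 43 = 1
n=91: ⌈(92·345+321)/731⌉ − ⌈(91·345+321)/731⌉ = ⌈32061/731⌉ − ⌈31716/731⌉ = 44 − 44 = 0
n=92: ⌈(93·345+321)/731⌉ − ⌈(92·345+321)/731⌉ = ⌈32406/731⌉ − ⌈32061/731⌉ = 45 − 44 = 1

010101010101010010101010101010101001010101010101010010101010101010101001010101010101010010101


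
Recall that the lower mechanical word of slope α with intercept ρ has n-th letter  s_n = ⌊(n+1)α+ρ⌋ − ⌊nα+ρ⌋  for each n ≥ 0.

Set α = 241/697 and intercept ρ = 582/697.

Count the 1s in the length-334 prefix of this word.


116

#1s = Σ_{n=0}^{333} s_n = Σ_{n=0}^{333} (⌊(n+1)α+ρ⌋ − ⌊nα+ρ⌋)
the sum telescopes: every ⌊nα+ρ⌋ with 0 < n < 334 appears once with + and once with −, leaving ⌊334α+ρ⌋ − ⌊0·α+ρ⌋
334α + ρ = (334·241 + 582) / 697 = 81076/697
ρ = 582/697
⌊81076/697⌋ = 116,  ⌊582/697⌋ = 0
#1s = 116 − 0 = 116


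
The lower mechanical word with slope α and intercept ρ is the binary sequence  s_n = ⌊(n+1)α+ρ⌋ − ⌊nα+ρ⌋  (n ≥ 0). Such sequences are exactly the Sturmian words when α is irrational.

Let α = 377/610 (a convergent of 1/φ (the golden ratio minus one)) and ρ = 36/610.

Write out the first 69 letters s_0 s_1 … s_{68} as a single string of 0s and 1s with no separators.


n=0: ⌊(1·377+36)/610⌋ − ⌊(0·377+36)/610⌋ = ⌊413/610⌋ − ⌊36/610⌋ = 0 − 0 = 0
n=1: ⌊(2·377+36)/610⌋ − ⌊(1·377+36)/610⌋ = ⌊790/610⌋ − ⌊413/610⌋ = 1 − 0 = 1
n=2: ⌊(3·377+36)/610⌋ − ⌊(2·377+36)/610⌋ = ⌊1167/610⌋ − ⌊790/610⌋ = 1 − 1 = 0
n=3: ⌊(4·377+36)/610⌋ − ⌊(3·377+36)/610⌋ = ⌊1544/610⌋ − ⌊1167/610⌋ = 2 − 1 = 1
n=4: ⌊(5·377+36)/610⌋ − ⌊(4·377+36)/610⌋ = ⌊1921/610⌋ − ⌊1544/610⌋ = 3 − 2 = 1
n=5: ⌊(6·377+36)/610⌋ − ⌊(5·377+36)/610⌋ = ⌊2298/610⌋ − ⌊1921/610⌋ = 3 − 3 = 0
n=6: ⌊(7·377+36)/610⌋ − ⌊(6·377+36)/610⌋ = ⌊2675/610⌋ − ⌊2298/610⌋ = 4 − 3 = 1
n=7: ⌊(8·377+36)/610⌋ − ⌊(7·377+36)/610⌋ = ⌊3052/610⌋ − ⌊2675/610⌋ = 5 − 4 = 1
n=8: ⌊(9·377+36)/610⌋ − ⌊(8·377+36)/610⌋ = ⌊3429/610⌋ − ⌊3052/610⌋ = 5 − 5 = 0
n=9: ⌊(10·377+36)/610⌋ − ⌊(9·377+36)/610⌋ = ⌊3806/610⌋ − ⌊3429/610⌋ = 6 − 5 = 1
n=10: ⌊(11·377+36)/610⌋ − ⌊(10·377+36)/610⌋ = ⌊4183/610⌋ − ⌊3806/610⌋ = 6 − 6 = 0
n=11: ⌊(12·377+36)/610⌋ − ⌊(11·377+36)/610⌋ = ⌊4560/610⌋ − ⌊4183/610⌋ = 7 − 6 = 1
n=12: ⌊(13·377+36)/610⌋ − ⌊(12·377+36)/610⌋ = ⌊4937/610⌋ − ⌊4560/610⌋ = 8 − 7 = 1
n=13: ⌊(14·377+36)/610⌋ − ⌊(13·377+36)/610⌋ = ⌊5314/610⌋ − ⌊4937/610⌋ = 8 − 8 = 0
n=14: ⌊(15·377+36)/610⌋ − ⌊(14·377+36)/610⌋ = ⌊5691/610⌋ − ⌊5314/610⌋ = 9 − 8 = 1
n=15: ⌊(16·377+36)/610⌋ − ⌊(15·377+36)/610⌋ = ⌊6068/610⌋ − ⌊5691/610⌋ = 9 − 9 = 0
n=16: ⌊(17·377+36)/610⌋ − ⌊(16·377+36)/610⌋ = ⌊6445/610⌋ − ⌊6068/610⌋ = 10 − 9 = 1
n=17: ⌊(18·377+36)/610⌋ − ⌊(17·377+36)/610⌋ = ⌊6822/610⌋ − ⌊6445/610⌋ = 11 − 10 = 1
n=18: ⌊(19·377+36)/610⌋ − ⌊(18·377+36)/610⌋ = ⌊7199/610⌋ − ⌊6822/610⌋ = 11 − 11 = 0
n=19: ⌊(20·377+36)/610⌋ − ⌊(19·377+36)/610⌋ = ⌊7576/610⌋ − ⌊7199/610⌋ = 12 − 11 = 1
n=20: ⌊(21·377+36)/610⌋ − ⌊(20·377+36)/610⌋ = ⌊7953/610⌋ − ⌊7576/610⌋ = 13 − 12 = 1
n=21: ⌊(22·377+36)/610⌋ − ⌊(21·377+36)/610⌋ = ⌊8330/610⌋ − ⌊7953/610⌋ = 13 − 13 = 0
n=22: ⌊(23·377+36)/610⌋ − ⌊(22·377+36)/610⌋ = ⌊8707/610⌋ − ⌊8330/610⌋ = 14 − 13 = 1
n=23: ⌊(24·377+36)/610⌋ − ⌊(23·377+36)/610⌋ = ⌊9084/610⌋ − ⌊8707/610⌋ = 14 − 14 = 0
n=24: ⌊(25·377+36)/610⌋ − ⌊(24·377+36)/610⌋ = ⌊9461/610⌋ − ⌊9084/610⌋ = 15 − 14 = 1
n=25: ⌊(26·377+36)/610⌋ − ⌊(25·377+36)/610⌋ = ⌊9838/610⌋ − ⌊9461/610⌋ = 16 − 15 = 1
n=26: ⌊(27·377+36)/610⌋ − ⌊(26·377+36)/610⌋ = ⌊10215/610⌋ − ⌊9838/610⌋ = 16 − 16 = 0
n=27: ⌊(28·377+36)/610⌋ − ⌊(27·377+36)/610⌋ = ⌊10592/610⌋ − ⌊10215/610⌋ = 17 − 16 = 1
n=28: ⌊(29·377+36)/610⌋ − ⌊(28·377+36)/610⌋ = ⌊10969/610⌋ − ⌊10592/610⌋ = 17 − 17 = 0
n=29: ⌊(30·377+36)/610⌋ − ⌊(29·377+36)/610⌋ = ⌊11346/610⌋ − ⌊10969/610⌋ = 18 − 17 = 1
n=30: ⌊(31·377+36)/610⌋ − ⌊(30·377+36)/610⌋ = ⌊11723/610⌋ − ⌊11346/610⌋ = 19 − 18 = 1
n=31: ⌊(32·377+36)/610⌋ − ⌊(31·377+36)/610⌋ = ⌊12100/610⌋ − ⌊11723/610⌋ = 19 − 19 = 0
n=32: ⌊(33·377+36)/610⌋ − ⌊(32·377+36)/610⌋ = ⌊12477/610⌋ − ⌊12100/610⌋ = 20 − 19 = 1
n=33: ⌊(34·377+36)/610⌋ − ⌊(33·377+36)/610⌋ = ⌊12854/610⌋ − ⌊12477/610⌋ = 21 − 20 = 1
n=34: ⌊(35·377+36)/610⌋ − ⌊(34·377+36)/610⌋ = ⌊13231/610⌋ − ⌊12854/610⌋ = 21 − 21 = 0
n=35: ⌊(36·377+36)/610⌋ − ⌊(35·377+36)/610⌋ = ⌊13608/610⌋ − ⌊13231/610⌋ = 22 − 21 = 1
n=36: ⌊(37·377+36)/610⌋ − ⌊(36·377+36)/610⌋ = ⌊13985/610⌋ − ⌊13608/610⌋ = 22 − 22 = 0
n=37: ⌊(38·377+36)/610⌋ − ⌊(37·377+36)/610⌋ = ⌊14362/610⌋ − ⌊13985/610⌋ = 23 − 22 = 1
n=38: ⌊(39·377+36)/610⌋ − ⌊(38·377+36)/610⌋ = ⌊14739/610⌋ − ⌊14362/610⌋ = 24 − 23 = 1
n=39: ⌊(40·377+36)/610⌋ − ⌊(39·377+36)/610⌋ = ⌊15116/610⌋ − ⌊14739/610⌋ = 24 − 24 = 0
n=40: ⌊(41·377+36)/610⌋ − ⌊(40·377+36)/610⌋ = ⌊15493/610⌋ − ⌊15116/610⌋ = 25 − 24 = 1
n=41: ⌊(42·377+36)/610⌋ − ⌊(41·377+36)/610⌋ = ⌊15870/610⌋ − ⌊15493/610⌋ = 26 − 25 = 1
n=42: ⌊(43·377+36)/610⌋ − ⌊(42·377+36)/610⌋ = ⌊16247/610⌋ − ⌊15870/610⌋ = 26 − 26 = 0
n=43: ⌊(44·377+36)/610⌋ − ⌊(43·377+36)/610⌋ = ⌊16624/610⌋ − ⌊16247/610⌋ = 27 − 26 = 1
n=44: ⌊(45·377+36)/610⌋ − ⌊(44·377+36)/610⌋ = ⌊17001/610⌋ − ⌊16624/610⌋ = 27 − 27 = 0
n=45: ⌊(46·377+36)/610⌋ − ⌊(45·377+36)/610⌋ = ⌊17378/610⌋ − ⌊17001/610⌋ = 28 − 27 = 1
n=46: ⌊(47·377+36)/610⌋ − ⌊(46·377+36)/610⌋ = ⌊17755/610⌋ − ⌊17378/610⌋ = 29 − 28 = 1
n=47: ⌊(48·377+36)/610⌋ − ⌊(47·377+36)/610⌋ = ⌊18132/610⌋ − ⌊17755/610⌋ = 29 − 29 = 0
n=48: ⌊(49·377+36)/610⌋ − ⌊(48·377+36)/610⌋ = ⌊18509/610⌋ − ⌊18132/610⌋ = 30 − 29 = 1
n=49: ⌊(50·377+36)/610⌋ − ⌊(49·377+36)/610⌋ = ⌊18886/610⌋ − ⌊18509/610⌋ = 30 − 30 = 0
n=50: ⌊(51·377+36)/610⌋ − ⌊(50·377+36)/610⌋ = ⌊19263/610⌋ − ⌊18886/610⌋ = 31 − 30 = 1
n=51: ⌊(52·377+36)/610⌋ − ⌊(51·377+36)/610⌋ = ⌊19640/610⌋ − ⌊19263/610⌋ = 32 − 31 = 1
n=52: ⌊(53·377+36)/610⌋ − ⌊(52·377+36)/610⌋ = ⌊20017/610⌋ − ⌊19640/610⌋ = 32 − 32 = 0
n=53: ⌊(54·377+36)/610⌋ − ⌊(53·377+36)/610⌋ = ⌊20394/610⌋ − ⌊20017/610⌋ = 33 − 32 = 1
n=54: ⌊(55·377+36)/610⌋ − ⌊(54·377+36)/610⌋ = ⌊20771/610⌋ − ⌊20394/610⌋ = 34 − 33 = 1
n=55: ⌊(56·377+36)/610⌋ − ⌊(55·377+36)/610⌋ = ⌊21148/610⌋ − ⌊20771/610⌋ = 34 − 34 = 0
n=56: ⌊(57·377+36)/610⌋ − ⌊(56·377+36)/610⌋ = ⌊21525/610⌋ − ⌊21148/610⌋ = 35 − 34 = 1
n=57: ⌊(58·377+36)/610⌋ − ⌊(57·377+36)/610⌋ = ⌊21902/610⌋ − ⌊21525/610⌋ = 35 − 35 = 0
n=58: ⌊(59·377+36)/610⌋ − ⌊(58·377+36)/610⌋ = ⌊22279/610⌋ − ⌊21902/610⌋ = 36 − 35 = 1
n=59: ⌊(60·377+36)/610⌋ − ⌊(59·377+36)/610⌋ = ⌊22656/610⌋ − ⌊22279/610⌋ = 37 − 36 = 1
n=60: ⌊(61·377+36)/610⌋ − ⌊(60·377+36)/610⌋ = ⌊23033/610⌋ − ⌊22656/610⌋ = 37 − 37 = 0
n=61: ⌊(62·377+36)/610⌋ − ⌊(61·377+36)/610⌋ = ⌊23410/610⌋ − ⌊23033/610⌋ = 38 − 37 = 1
n=62: ⌊(63·377+36)/610⌋ − ⌊(62·377+36)/610⌋ = ⌊23787/610⌋ − ⌊23410/610⌋ = 38 − 38 = 0
n=63: ⌊(64·377+36)/610⌋ − ⌊(63·377+36)/610⌋ = ⌊24164/610⌋ − ⌊23787/610⌋ = 39 − 38 = 1
n=64: ⌊(65·377+36)/610⌋ − ⌊(64·377+36)/610⌋ = ⌊24541/610⌋ − ⌊24164/610⌋ = 40 − 39 = 1
n=65: ⌊(66·377+36)/610⌋ − ⌊(65·377+36)/610⌋ = ⌊24918/610⌋ − ⌊24541/610⌋ = 40 − 40 = 0
n=66: ⌊(67·377+36)/610⌋ − ⌊(66·377+36)/610⌋ = ⌊25295/610⌋ − ⌊24918/610⌋ = 41 − 40 = 1
n=67: ⌊(68·377+36)/610⌋ − ⌊(67·377+36)/610⌋ = ⌊25672/610⌋ − ⌊25295/610⌋ = 42 − 41 = 1
n=68: ⌊(69·377+36)/610⌋ − ⌊(68·377+36)/610⌋ = ⌊26049/610⌋ − ⌊25672/610⌋ = 42 − 42 = 0

010110110101101011011010110101101101011011010110101101101011010110110


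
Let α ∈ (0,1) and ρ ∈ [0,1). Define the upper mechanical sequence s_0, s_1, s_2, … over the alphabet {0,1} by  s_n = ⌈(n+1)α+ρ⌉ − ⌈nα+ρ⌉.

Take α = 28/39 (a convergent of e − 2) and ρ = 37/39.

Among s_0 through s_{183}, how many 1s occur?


133

#1s = Σ_{n=0}^{183} s_n = Σ_{n=0}^{183} (⌈(n+1)α+ρ⌉ − ⌈nα+ρ⌉)
the sum telescopes: every ⌈nα+ρ⌉ with 0 < n < 184 appears once with + and once with −, leaving ⌈184α+ρ⌉ − ⌈0·α+ρ⌉
184α + ρ = (184·28 + 37) / 39 = 5189/39
ρ = 37/39
⌈5189/39⌉ = 134,  ⌈37/39⌉ = 1
#1s = 134 − 1 = 133


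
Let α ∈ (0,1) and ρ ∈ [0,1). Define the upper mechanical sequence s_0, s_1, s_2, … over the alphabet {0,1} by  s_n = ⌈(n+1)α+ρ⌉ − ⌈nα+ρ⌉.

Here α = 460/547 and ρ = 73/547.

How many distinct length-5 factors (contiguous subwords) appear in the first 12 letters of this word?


6

t_n = ⌈(n·460+73)/547⌉ for n = 0 … 12:
  n=0…9: ⌈73/547⌉=1 ⌈533/547⌉=1 ⌈993/547⌉=2 ⌈1453/547⌉=3 ⌈1913/547⌉=4 ⌈2373/547⌉=5 ⌈2833/547⌉=6 ⌈3293/547⌉=7 ⌈3753/547⌉=7 ⌈4213/547⌉=8
  n=10…12: ⌈4673/547⌉=9 ⌈5133/547⌉=10 ⌈5593/547⌉=11
s_n = t_(n+1) − t_n for n = 0 … 11 gives
prefix = 011111101111
slide a length-5 window over [0..4] … [7..11] (8 windows); first occurrence of each distinct factor:
  [  0..  4] 01111
  [  1..  5] 11111
  [  3..  7] 11110
  [  4..  8] 11101
  [  5..  9] 11011
  [  6.. 10] 10111
  (the other 2 windows repeat one of these)
distinct factors: {01111, 10111, 11011, 11101, 11110, 11111}
count = 6  (Sturmian bound for length 5 is 6)


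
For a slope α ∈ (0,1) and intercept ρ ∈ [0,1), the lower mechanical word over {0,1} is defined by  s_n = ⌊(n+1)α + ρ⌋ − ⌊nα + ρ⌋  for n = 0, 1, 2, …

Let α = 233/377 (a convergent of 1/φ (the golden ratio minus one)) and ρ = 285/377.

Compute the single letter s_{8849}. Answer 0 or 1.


1

(n+1)α + ρ = (8850·233 + 285) / 377 = 2062335/377
nα + ρ     = (8849·233 + 285) / 377 = 2062102/377
⌊2062335/377⌋ = 5470,  ⌊2062102/377⌋ = 5469
s_{8849} = 5470 − 5469 = 1


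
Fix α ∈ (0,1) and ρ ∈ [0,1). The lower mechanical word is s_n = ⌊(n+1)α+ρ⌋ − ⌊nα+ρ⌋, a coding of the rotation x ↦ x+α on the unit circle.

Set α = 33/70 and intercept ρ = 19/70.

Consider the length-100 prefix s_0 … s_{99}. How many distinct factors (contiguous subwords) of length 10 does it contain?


11

t_n = ⌊(n·33+19)/70⌋ for n = 0 … 100:
  n=0…9: ⌊19/70⌋=0 ⌊52/70⌋=0 ⌊85/70⌋=1 ⌊118/70⌋=1 ⌊151/70⌋=2 ⌊184/70⌋=2 ⌊217/70⌋=3 ⌊250/70⌋=3 ⌊283/70⌋=4 ⌊316/70⌋=4
  n=10…19: ⌊349/70⌋=4 ⌊382/70⌋=5 ⌊415/70⌋=5 ⌊448/70⌋=6 ⌊481/70⌋=6 ⌊514/70⌋=7 ⌊547/70⌋=7 ⌊580/70⌋=8 ⌊613/70⌋=8 ⌊646/70⌋=9
  n=20…29: ⌊679/70⌋=9 ⌊712/70⌋=10 ⌊745/70⌋=10 ⌊778/70⌋=11 ⌊811/70⌋=11 ⌊844/70⌋=12 ⌊877/70⌋=12 ⌊910/70⌋=13 ⌊943/70⌋=13 ⌊976/70⌋=13
  n=30…39: ⌊1009/70⌋=14 ⌊1042/70⌋=14 ⌊1075/70⌋=15 ⌊1108/70⌋=15 ⌊1141/70⌋=16 ⌊1174/70⌋=16 ⌊1207/70⌋=17 ⌊1240/70⌋=17 ⌊1273/70⌋=18 ⌊1306/70⌋=18
  n=40…49: ⌊1339/70⌋=19 ⌊1372/70⌋=19 ⌊1405/70⌋=20 ⌊1438/70⌋=20 ⌊1471/70⌋=21 ⌊1504/70⌋=21 ⌊1537/70⌋=21 ⌊1570/70⌋=22 ⌊1603/70⌋=22 ⌊1636/70⌋=23
  n=50…59: ⌊1669/70⌋=23 ⌊1702/70⌋=24 ⌊1735/70⌋=24 ⌊1768/70⌋=25 ⌊1801/70⌋=25 ⌊1834/70⌋=26 ⌊1867/70⌋=26 ⌊1900/70⌋=27 ⌊1933/70⌋=27 ⌊1966/70⌋=28
  n=60…69: ⌊1999/70⌋=28 ⌊2032/70⌋=29 ⌊2065/70⌋=29 ⌊2098/70⌋=29 ⌊2131/70⌋=30 ⌊2164/70⌋=30 ⌊2197/70⌋=31 ⌊2230/70⌋=31 ⌊2263/70⌋=32 ⌊2296/70⌋=32
  n=70…79: ⌊2329/70⌋=33 ⌊2362/70⌋=33 ⌊2395/70⌋=34 ⌊2428/70⌋=34 ⌊2461/70⌋=35 ⌊2494/70⌋=35 ⌊2527/70⌋=36 ⌊2560/70⌋=36 ⌊2593/70⌋=37 ⌊2626/70⌋=37
  n=80…89: ⌊2659/70⌋=37 ⌊2692/70⌋=38 ⌊2725/70⌋=38 ⌊2758/70⌋=39 ⌊2791/70⌋=39 ⌊2824/70⌋=40 ⌊2857/70⌋=40 ⌊2890/70⌋=41 ⌊2923/70⌋=41 ⌊2956/70⌋=42
  n=90…99: ⌊2989/70⌋=42 ⌊3022/70⌋=43 ⌊3055/70⌋=43 ⌊3088/70⌋=44 ⌊3121/70⌋=44 ⌊3154/70⌋=45 ⌊3187/70⌋=45 ⌊3220/70⌋=46 ⌊3253/70⌋=46 ⌊3286/70⌋=46
  n=100: ⌊3319/70⌋=47
s_n = t_(n+1) − t_n for n = 0 … 99 gives
prefix = 0101010100101010101010101010010101010101010100101010101010101001010101010101010010101010101010101001
slide a length-10 window over [0..9] … [90..99] (91 windows); first occurrence of each distinct factor:
  [  0..  9] 0101010100
  [  1.. 10] 1010101001
  [  2.. 11] 0101010010
  [  3.. 12] 1010100101
  [  4.. 13] 0101001010
  [  5.. 14] 1010010101
  [  6.. 15] 0100101010
  [  7.. 16] 1001010101
  [  8.. 17] 0010101010
  [  9.. 18] 0101010101
  [ 10.. 19] 1010101010
  (the other 80 windows repeat one of these)
distinct factors: {0010101010, 0100101010, 0101001010, 0101010010, 0101010100, 0101010101, 1001010101, 1010010101, 1010100101, 1010101001, 1010101010}
count = 11  (Sturmian bound for length 10 is 11)


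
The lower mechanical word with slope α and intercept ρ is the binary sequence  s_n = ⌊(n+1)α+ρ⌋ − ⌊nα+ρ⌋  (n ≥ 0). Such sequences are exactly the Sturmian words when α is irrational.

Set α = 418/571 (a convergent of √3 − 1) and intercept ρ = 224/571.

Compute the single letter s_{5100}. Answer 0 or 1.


1

(n+1)α + ρ = (5101·418 + 224) / 571 = 2132442/571
nα + ρ     = (5100·418 + 224) / 571 = 2132024/571
⌊2132442/571⌋ = 3734,  ⌊2132024/571⌋ = 3733
s_{5100} = 3734 − 3733 = 1


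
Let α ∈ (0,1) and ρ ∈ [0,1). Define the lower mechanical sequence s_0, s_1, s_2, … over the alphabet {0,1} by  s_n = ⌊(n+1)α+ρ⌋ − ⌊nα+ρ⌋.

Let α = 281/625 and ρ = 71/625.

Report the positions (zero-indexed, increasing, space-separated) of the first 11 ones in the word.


1 4 6 8 10 13 15 17 19 21 24

n=0: ⌊352/625⌋−⌊71/625⌋ = 0−0 = 0
n=1: ⌊633/625⌋−⌊352/625⌋ = 1−0 = 1  ← one
n=2: ⌊914/625⌋−⌊633/625⌋ = 1−1 = 0
n=3: ⌊1195/625⌋−⌊914/625⌋ = 1−1 = 0
n=4: ⌊1476/625⌋−⌊1195/625⌋ = 2−1 = 1  ← one
n=5: ⌊1757/625⌋−⌊1476/625⌋ = 2−2 = 0
n=6: ⌊2038/625⌋−⌊1757/625⌋ = 3−2 = 1  ← one
n=7: ⌊2319/625⌋−⌊2038/625⌋ = 3−3 = 0
n=8: ⌊2600/625⌋−⌊2319/625⌋ = 4−3 = 1  ← one
n=9: ⌊2881/625⌋−⌊2600/625⌋ = 4−4 = 0
n=10: ⌊3162/625⌋−⌊2881/625⌋ = 5−4 = 1  ← one
n=11: ⌊3443/625⌋−⌊3162/625⌋ = 5−5 = 0
n=12: ⌊3724/625⌋−⌊3443/625⌋ = 5−5 = 0
n=13: ⌊4005/625⌋−⌊3724/625⌋ = 6−5 = 1  ← one
n=14: ⌊4286/625⌋−⌊4005/625⌋ = 6−6 = 0
n=15: ⌊4567/625⌋−⌊4286/625⌋ = 7−6 = 1  ← one
n=16: ⌊4848/625⌋−⌊4567/625⌋ = 7−7 = 0
n=17: ⌊5129/625⌋−⌊4848/625⌋ = 8−7 = 1  ← one
n=18: ⌊5410/625⌋−⌊5129/625⌋ = 8−8 = 0
n=19: ⌊5691/625⌋−⌊5410/625⌋ = 9−8 = 1  ← one
n=20: ⌊5972/625⌋−⌊5691/625⌋ = 9−9 = 0
n=21: ⌊6253/625⌋−⌊5972/625⌋ = 10−9 = 1  ← one
n=22: ⌊6534/625⌋−⌊6253/625⌋ = 10−10 = 0
n=23: ⌊6815/625⌋−⌊6534/625⌋ = 10−10 = 0
n=24: ⌊7096/625⌋−⌊6815/625⌋ = 11−10 = 1  ← one
positions of the first 11 ones: 1 4 6 8 10 13 15 17 19 21 24


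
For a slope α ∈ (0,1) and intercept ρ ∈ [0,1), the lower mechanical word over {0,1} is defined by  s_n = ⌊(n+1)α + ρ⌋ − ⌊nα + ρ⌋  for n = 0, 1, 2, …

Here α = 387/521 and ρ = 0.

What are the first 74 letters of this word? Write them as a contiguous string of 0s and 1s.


01101110111011101110111011101110110111011101110111011101110111011101101110

n=0: ⌊(1·387)/521⌋ − ⌊(0·387)/521⌋ = ⌊387/521⌋ − ⌊0/521⌋ = 0 − 0 = 0
n=1: ⌊(2·387)/521⌋ − ⌊(1·387)/521⌋ = ⌊774/521⌋ − ⌊387/521⌋ = 1 − 0 = 1
n=2: ⌊(3·387)/521⌋ − ⌊(2·387)/521⌋ = ⌊1161/521⌋ − ⌊774/521⌋ = 2 − 1 = 1
n=3: ⌊(4·387)/521⌋ − ⌊(3·387)/521⌋ = ⌊1548/521⌋ − ⌊1161/521⌋ = 2 − 2 = 0
n=4: ⌊(5·387)/521⌋ − ⌊(4·387)/521⌋ = ⌊1935/521⌋ − ⌊1548/521⌋ = 3 − 2 = 1
n=5: ⌊(6·387)/521⌋ − ⌊(5·387)/521⌋ = ⌊2322/521⌋ − ⌊1935/521⌋ = 4 − 3 = 1
n=6: ⌊(7·387)/521⌋ − ⌊(6·387)/521⌋ = ⌊2709/521⌋ − ⌊2322/521⌋ = 5 − 4 = 1
n=7: ⌊(8·387)/521⌋ − ⌊(7·387)/521⌋ = ⌊3096/521⌋ − ⌊2709/521⌋ = 5 − 5 = 0
n=8: ⌊(9·387)/521⌋ − ⌊(8·387)/521⌋ = ⌊3483/521⌋ − ⌊3096/521⌋ = 6 − 5 = 1
n=9: ⌊(10·387)/521⌋ − ⌊(9·387)/521⌋ = ⌊3870/521⌋ − ⌊3483/521⌋ = 7 − 6 = 1
n=10: ⌊(11·387)/521⌋ − ⌊(10·387)/521⌋ = ⌊4257/521⌋ − ⌊3870/521⌋ = 8 − 7 = 1
n=11: ⌊(12·387)/521⌋ − ⌊(11·387)/521⌋ = ⌊4644/521⌋ − ⌊4257/521⌋ = 8 − 8 = 0
n=12: ⌊(13·387)/521⌋ − ⌊(12·387)/521⌋ = ⌊5031/521⌋ − ⌊4644/521⌋ = 9 − 8 = 1
n=13: ⌊(14·387)/521⌋ − ⌊(13·387)/521⌋ = ⌊5418/521⌋ − ⌊5031/521⌋ = 10 − 9 = 1
n=14: ⌊(15·387)/521⌋ − ⌊(14·387)/521⌋ = ⌊5805/521⌋ − ⌊5418/521⌋ = 11 − 10 = 1
n=15: ⌊(16·387)/521⌋ − ⌊(15·387)/521⌋ = ⌊6192/521⌋ − ⌊5805/521⌋ = 11 − 11 = 0
n=16: ⌊(17·387)/521⌋ − ⌊(16·387)/521⌋ = ⌊6579/521⌋ − ⌊6192/521⌋ = 12 − 11 = 1
n=17: ⌊(18·387)/521⌋ − ⌊(17·387)/521⌋ = ⌊6966/521⌋ − ⌊6579/521⌋ = 13 − 12 = 1
n=18: ⌊(19·387)/521⌋ − ⌊(18·387)/521⌋ = ⌊7353/521⌋ − ⌊6966/521⌋ = 14 − 13 = 1
n=19: ⌊(20·387)/521⌋ − ⌊(19·387)/521⌋ = ⌊7740/521⌋ − ⌊7353/521⌋ = 14 − 14 = 0
n=20: ⌊(21·387)/521⌋ − ⌊(20·387)/521⌋ = ⌊8127/521⌋ − ⌊7740/521⌋ = 15 − 14 = 1
n=21: ⌊(22·387)/521⌋ − ⌊(21·387)/521⌋ = ⌊8514/521⌋ − ⌊8127/521⌋ = 16 − 15 = 1
n=22: ⌊(23·387)/521⌋ − ⌊(22·387)/521⌋ = ⌊8901/521⌋ − ⌊8514/521⌋ = 17 − 16 = 1
n=23: ⌊(24·387)/521⌋ − ⌊(23·387)/521⌋ = ⌊9288/521⌋ − ⌊8901/521⌋ = 17 − 17 = 0
n=24: ⌊(25·387)/521⌋ − ⌊(24·387)/521⌋ = ⌊9675/521⌋ − ⌊9288/521⌋ = 18 − 17 = 1
n=25: ⌊(26·387)/521⌋ − ⌊(25·387)/521⌋ = ⌊10062/521⌋ − ⌊9675/521⌋ = 19 − 18 = 1
n=26: ⌊(27·387)/521⌋ − ⌊(26·387)/521⌋ = ⌊10449/521⌋ − ⌊10062/521⌋ = 20 − 19 = 1
n=27: ⌊(28·387)/521⌋ − ⌊(27·387)/521⌋ = ⌊10836/521⌋ − ⌊10449/521⌋ = 20 − 20 = 0
n=28: ⌊(29·387)/521⌋ − ⌊(28·387)/521⌋ = ⌊11223/521⌋ − ⌊10836/521⌋ = 21 − 20 = 1
n=29: ⌊(30·387)/521⌋ − ⌊(29·387)/521⌋ = ⌊11610/521⌋ − ⌊11223/521⌋ = 22 − 21 = 1
n=30: ⌊(31·387)/521⌋ − ⌊(30·387)/521⌋ = ⌊11997/521⌋ − ⌊11610/521⌋ = 23 − 22 = 1
n=31: ⌊(32·387)/521⌋ − ⌊(31·387)/521⌋ = ⌊12384/521⌋ − ⌊11997/521⌋ = 23 − 23 = 0
n=32: ⌊(33·387)/521⌋ − ⌊(32·387)/521⌋ = ⌊12771/521⌋ − ⌊12384/521⌋ = 24 − 23 = 1
n=33: ⌊(34·387)/521⌋ − ⌊(33·387)/521⌋ = ⌊13158/521⌋ − ⌊12771/521⌋ = 25 − 24 = 1
n=34: ⌊(35·387)/521⌋ − ⌊(34·387)/521⌋ = ⌊13545/521⌋ − ⌊13158/521⌋ = 25 − 25 = 0
n=35: ⌊(36·387)/521⌋ − ⌊(35·387)/521⌋ = ⌊13932/521⌋ − ⌊13545/521⌋ = 26 − 25 = 1
n=36: ⌊(37·387)/521⌋ − ⌊(36·387)/521⌋ = ⌊14319/521⌋ − ⌊13932/521⌋ = 27 − 26 = 1
n=37: ⌊(38·387)/521⌋ − ⌊(37·387)/521⌋ = ⌊14706/521⌋ − ⌊14319/521⌋ = 28 − 27 = 1
n=38: ⌊(39·387)/521⌋ − ⌊(38·387)/521⌋ = ⌊15093/521⌋ − ⌊14706/521⌋ = 28 − 28 = 0
n=39: ⌊(40·387)/521⌋ − ⌊(39·387)/521⌋ = ⌊15480/521⌋ − ⌊15093/521⌋ = 29 − 28 = 1
n=40: ⌊(41·387)/521⌋ − ⌊(40·387)/521⌋ = ⌊15867/521⌋ − ⌊15480/521⌋ = 30 − 29 = 1
n=41: ⌊(42·387)/521⌋ − ⌊(41·387)/521⌋ = ⌊16254/521⌋ − ⌊15867/521⌋ = 31 − 30 = 1
n=42: ⌊(43·387)/521⌋ − ⌊(42·387)/521⌋ = ⌊16641/521⌋ − ⌊16254/521⌋ = 31 − 31 = 0
n=43: ⌊(44·387)/521⌋ − ⌊(43·387)/521⌋ = ⌊17028/521⌋ − ⌊16641/521⌋ = 32 − 31 = 1
n=44: ⌊(45·387)/521⌋ − ⌊(44·387)/521⌋ = ⌊17415/521⌋ − ⌊17028/521⌋ = 33 − 32 = 1
n=45: ⌊(46·387)/521⌋ − ⌊(45·387)/521⌋ = ⌊17802/521⌋ − ⌊17415/521⌋ = 34 − 33 = 1
n=46: ⌊(47·387)/521⌋ − ⌊(46·387)/521⌋ = ⌊18189/521⌋ − ⌊17802/521⌋ = 34 − 34 = 0
n=47: ⌊(48·387)/521⌋ − ⌊(47·387)/521⌋ = ⌊18576/521⌋ − ⌊18189/521⌋ = 35 − 34 = 1
n=48: ⌊(49·387)/521⌋ − ⌊(48·387)/521⌋ = ⌊18963/521⌋ − ⌊18576/521⌋ = 36 − 35 = 1
n=49: ⌊(50·387)/521⌋ − ⌊(49·387)/521⌋ = ⌊19350/521⌋ − ⌊18963/521⌋ = 37 − 36 = 1
n=50: ⌊(51·387)/521⌋ − ⌊(50·387)/521⌋ = ⌊19737/521⌋ − ⌊19350/521⌋ = 37 − 37 = 0
n=51: ⌊(52·387)/521⌋ − ⌊(51·387)/521⌋ = ⌊20124/521⌋ − ⌊19737/521⌋ = 38 − 37 = 1
n=52: ⌊(53·387)/521⌋ − ⌊(52·387)/521⌋ = ⌊20511/521⌋ − ⌊20124/521⌋ = 39 − 38 = 1
n=53: ⌊(54·387)/521⌋ − ⌊(53·387)/521⌋ = ⌊20898/521⌋ − ⌊20511/521⌋ = 40 − 39 = 1
n=54: ⌊(55·387)/521⌋ − ⌊(54·387)/521⌋ = ⌊21285/521⌋ − ⌊20898/521⌋ = 40 − 40 = 0
n=55: ⌊(56·387)/521⌋ − ⌊(55·387)/521⌋ = ⌊21672/521⌋ − ⌊21285/521⌋ = 41 − 40 = 1
n=56: ⌊(57·387)/521⌋ − ⌊(56·387)/521⌋ = ⌊22059/521⌋ − ⌊21672/521⌋ = 42 − 41 = 1
n=57: ⌊(58·387)/521⌋ − ⌊(57·387)/521⌋ = ⌊22446/521⌋ − ⌊22059/521⌋ = 43 − 42 = 1
n=58: ⌊(59·387)/521⌋ − ⌊(58·387)/521⌋ = ⌊22833/521⌋ − ⌊22446/521⌋ = 43 − 43 = 0
n=59: ⌊(60·387)/521⌋ − ⌊(59·387)/521⌋ = ⌊23220/521⌋ − ⌊22833/521⌋ = 44 − 43 = 1
n=60: ⌊(61·387)/521⌋ − ⌊(60·387)/521⌋ = ⌊23607/521⌋ − ⌊23220/521⌋ = 45 − 44 = 1
n=61: ⌊(62·387)/521⌋ − ⌊(61·387)/521⌋ = ⌊23994/521⌋ − ⌊23607/521⌋ = 46 − 45 = 1
n=62: ⌊(63·387)/521⌋ − ⌊(62·387)/521⌋ = ⌊24381/521⌋ − ⌊23994/521⌋ = 46 − 46 = 0
n=63: ⌊(64·387)/521⌋ − ⌊(63·387)/521⌋ = ⌊24768/521⌋ − ⌊24381/521⌋ = 47 − 46 = 1
n=64: ⌊(65·387)/521⌋ − ⌊(64·387)/521⌋ = ⌊25155/521⌋ − ⌊24768/521⌋ = 48 − 47 = 1
n=65: ⌊(66·387)/521⌋ − ⌊(65·387)/521⌋ = ⌊25542/521⌋ − ⌊25155/521⌋ = 49 − 48 = 1
n=66: ⌊(67·387)/521⌋ − ⌊(66·387)/521⌋ = ⌊25929/521⌋ − ⌊25542/521⌋ = 49 − 49 = 0
n=67: ⌊(68·387)/521⌋ − ⌊(67·387)/521⌋ = ⌊26316/521⌋ − ⌊25929/521⌋ = 50 − 49 = 1
n=68: ⌊(69·387)/521⌋ − ⌊(68·387)/521⌋ = ⌊26703/521⌋ − ⌊26316/521⌋ = 51 − 50 = 1
n=69: ⌊(70·387)/521⌋ − ⌊(69·387)/521⌋ = ⌊27090/521⌋ − ⌊26703/521⌋ = 51 − 51 = 0
n=70: ⌊(71·387)/521⌋ − ⌊(70·387)/521⌋ = ⌊27477/521⌋ − ⌊27090/521⌋ = 52 − 51 = 1
n=71: ⌊(72·387)/521⌋ − ⌊(71·387)/521⌋ = ⌊27864/521⌋ − ⌊27477/521⌋ = 53 − 52 = 1
n=72: ⌊(73·387)/521⌋ − ⌊(72·387)/521⌋ = ⌊28251/521⌋ − ⌊27864/521⌋ = 54 − 53 = 1
n=73: ⌊(74·387)/521⌋ − ⌊(73·387)/521⌋ = ⌊28638/521⌋ − ⌊28251/521⌋ = 54 − 54 = 0


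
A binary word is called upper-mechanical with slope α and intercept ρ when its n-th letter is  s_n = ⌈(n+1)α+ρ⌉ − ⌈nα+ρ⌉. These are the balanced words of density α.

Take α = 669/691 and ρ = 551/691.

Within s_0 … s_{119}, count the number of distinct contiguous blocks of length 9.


t_n = ⌈(n·669+551)/691⌉ for n = 0 … 120:
  n=0…9: ⌈551/691⌉=1 ⌈1220/691⌉=2 ⌈1889/691⌉=3 ⌈2558/691⌉=4 ⌈3227/691⌉=5 ⌈3896/691⌉=6 ⌈4565/691⌉=7 ⌈5234/691⌉=8 ⌈5903/691⌉=9 ⌈6572/691⌉=10
  n=10…19: ⌈7241/691⌉=11 ⌈7910/691⌉=12 ⌈8579/691⌉=13 ⌈9248/691⌉=14 ⌈9917/691⌉=15 ⌈10586/691⌉=16 ⌈11255/691⌉=17 ⌈11924/691⌉=18 ⌈12593/691⌉=19 ⌈13262/691⌉=20
  n=20…29: ⌈13931/691⌉=21 ⌈14600/691⌉=22 ⌈15269/691⌉=23 ⌈15938/691⌉=24 ⌈16607/691⌉=25 ⌈17276/691⌉=26 ⌈17945/691⌉=26 ⌈18614/691⌉=27 ⌈19283/691⌉=28 ⌈19952/691⌉=29
  n=30…39: ⌈20621/691⌉=30 ⌈21290/691⌉=31 ⌈21959/691⌉=32 ⌈22628/691⌉=33 ⌈23297/691⌉=34 ⌈23966/691⌉=35 ⌈24635/691⌉=36 ⌈25304/691⌉=37 ⌈25973/691⌉=38 ⌈26642/691⌉=39
  n=40…49: ⌈27311/691⌉=40 ⌈27980/691⌉=41 ⌈28649/691⌉=42 ⌈29318/691⌉=43 ⌈29987/691⌉=44 ⌈30656/691⌉=45 ⌈31325/691⌉=46 ⌈31994/691⌉=47 ⌈32663/691⌉=48 ⌈33332/691⌉=49
  n=50…59: ⌈34001/691⌉=50 ⌈34670/691⌉=51 ⌈35339/691⌉=52 ⌈36008/691⌉=53 ⌈36677/691⌉=54 ⌈37346/691⌉=55 ⌈38015/691⌉=56 ⌈38684/691⌉=56 ⌈39353/691⌉=57 ⌈40022/691⌉=58
  n=60…69: ⌈40691/691⌉=59 ⌈41360/691⌉=60 ⌈42029/691⌉=61 ⌈42698/691⌉=62 ⌈43367/691⌉=63 ⌈44036/691⌉=64 ⌈44705/691⌉=65 ⌈45374/691⌉=66 ⌈46043/691⌉=67 ⌈46712/691⌉=68
  n=70…79: ⌈47381/691⌉=69 ⌈48050/691⌉=70 ⌈48719/691⌉=71 ⌈49388/691⌉=72 ⌈50057/691⌉=73 ⌈50726/691⌉=74 ⌈51395/691⌉=75 ⌈52064/691⌉=76 ⌈52733/691⌉=77 ⌈53402/691⌉=78
  n=80…89: ⌈54071/691⌉=79 ⌈54740/691⌉=80 ⌈55409/691⌉=81 ⌈56078/691⌉=82 ⌈56747/691⌉=83 ⌈57416/691⌉=84 ⌈58085/691⌉=85 ⌈58754/691⌉=86 ⌈59423/691⌉=86 ⌈60092/691⌉=87
  n=90…99: ⌈60761/691⌉=88 ⌈61430/691⌉=89 ⌈62099/691⌉=90 ⌈62768/691⌉=91 ⌈63437/691⌉=92 ⌈64106/691⌉=93 ⌈64775/691⌉=94 ⌈65444/691⌉=95 ⌈66113/691⌉=96 ⌈66782/691⌉=97
  n=100…109: ⌈67451/691⌉=98 ⌈68120/691⌉=99 ⌈68789/691⌉=100 ⌈69458/691⌉=101 ⌈70127/691⌉=102 ⌈70796/691⌉=103 ⌈71465/691⌉=104 ⌈72134/691⌉=105 ⌈72803/691⌉=106 ⌈73472/691⌉=107
  n=110…119: ⌈74141/691⌉=108 ⌈74810/691⌉=109 ⌈75479/691⌉=110 ⌈76148/691⌉=111 ⌈76817/691⌉=112 ⌈77486/691⌉=113 ⌈78155/691⌉=114 ⌈78824/691⌉=115 ⌈79493/691⌉=116 ⌈80162/691⌉=117
  n=120: ⌈80831/691⌉=117
s_n = t_(n+1) − t_n for n = 0 … 119 gives
prefix = 111111111111111111111111101111111111111111111111111111110111111111111111111111111111111011111111111111111111111111111110
slide a length-9 window over [0..8] … [111..119] (112 windows); first occurrence of each distinct factor:
  [  0..  8] 111111111
  [ 17.. 25] 111111110
  [ 18.. 26] 111111101
  [ 19.. 27] 111111011
  [ 20.. 28] 111110111
  [ 21.. 29] 111101111
  [ 22.. 30] 111011111
  [ 23.. 31] 110111111
  [ 24.. 32] 101111111
  [ 25.. 33] 011111111
  (the other 102 windows repeat one of these)
distinct factors: {011111111, 101111111, 110111111, 111011111, 111101111, 111110111, 111111011, 111111101, 111111110, 111111111}
count = 10  (Sturmian bound for length 9 is 10)

10
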